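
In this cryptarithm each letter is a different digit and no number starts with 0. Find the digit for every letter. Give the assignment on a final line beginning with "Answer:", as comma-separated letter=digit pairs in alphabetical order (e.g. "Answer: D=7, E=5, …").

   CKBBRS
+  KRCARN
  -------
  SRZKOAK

Step 1. [col 1: S + N ≡ K (mod 10)] no forcing yet in column 1 (carry-in 0); S=1 is free and consistent — try it. So S=1.
Step 2. [col 1: S + N ≡ K (mod 10)] K=8 is one option consistent with column 1 (S + N ≡ K (mod 10), carry-in 0) — take it ⇒ K=8.
Step 3. [col 1: S + N ≡ K (mod 10)] column 1: given S=1, K=8, carry-in 0, and digits 1,8 already taken and all letters distinct, S+N≡K (mod 10) forces N=7 ⇒ N=7.
Step 4. [col 2: R + R ≡ A (mod 10)] no forcing yet in column 2 (carry-in 0); A=4 is free and consistent — try it, so A=4.
Step 5. [col 2: R + R ≡ A (mod 10)] from column 2 (A=4, carry-in 0, digits 1,4,7,8 already taken and all letters distinct): R must equal 2 ⇒ R=2.
Step 6. [col 3: B + A ≡ O (mod 10)] B=5 is one option consistent with column 3 (B + A ≡ O (mod 10), carry-in 0) — take it ⇒ B=5.
Step 7. [col 3: B + A ≡ O (mod 10)] column 3 reads B+A+carry(0)=O with B=5, A=4; with digits 1,2,4,5,7,8 already taken and all letters distinct, the only value for O is 9. So O=9.
Step 8. [col 4: B + C ≡ K (mod 10)] from column 4 (B=5, K=8, carry-in 0, digits 1,2,4,5,7,8,9 already taken and all letters distinct): C must equal 3. So C=3.
Step 9. [col 5: K + R ≡ Z (mod 10)] in column 5 we have K+R≡Z with carry-in 0; given K=8, R=2 and digits 1,2,3,4,5,7,8,9 already taken and all letters distinct, that pins Z to 0. So Z=0.

Answer: A=4, B=5, C=3, K=8, N=7, O=9, R=2, S=1, Z=0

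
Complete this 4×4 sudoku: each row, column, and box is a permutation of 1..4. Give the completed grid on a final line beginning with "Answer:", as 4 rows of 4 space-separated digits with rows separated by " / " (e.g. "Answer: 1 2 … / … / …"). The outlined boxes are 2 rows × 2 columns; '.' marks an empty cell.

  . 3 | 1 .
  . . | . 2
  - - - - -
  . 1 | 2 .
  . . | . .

Step 1. [r2c2∈{4}] r2c2 has the single candidate 4, so r2c2=4.
Step 2. [r4c3∈{3,4}] r4c3 is the only open cell in col 3 admitting 4, so r4c3=4.
Step 3. [r3c4∈{3}] r3c4's peers cover all but 3. So r3c4=3.
Step 4. [r4c2∈{2}] r4c2 has the single candidate 2. So r4c2=2.
Step 5. [r1c4∈{4}] r1c4 is down to just 4, so r1c4=4.
Step 6. [r1c1∈{2}] nothing but 2 survives at r1c1. So r1c1=2.
Step 7. [r3c1∈{4}] r3c1's peers cover all but 4. So r3c1=4.
Step 8. [r4c1∈{3}] r4c1 is down to just 3 ⇒ r4c1=3.
Step 9. [r4c4∈{1}] r4c4's peers cover all but 1 ⇒ r4c4=1.
Step 10. [r2c1∈{1}] r2c1 is down to just 1, so r2c1=1.
Step 11. [r2c3∈{3}] r2c3 is down to just 3, so r2c3=3.

Answer: 2 3 1 4 / 1 4 3 2 / 4 1 2 3 / 3 2 4 1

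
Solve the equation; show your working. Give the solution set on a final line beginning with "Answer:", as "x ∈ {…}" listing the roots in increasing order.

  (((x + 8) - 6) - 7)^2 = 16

Step 1. [(((x + 8) - 6) - 7)^2 = 16] LHS squared, RHS 16 ≥ 0: apply √ (±), so sqrt: ((x + 8) - 6) - 7 = 4 or -4.
Step 2. [((x + 8) - 6) - 7 = 4 or -4] -7 is outermost — add 7 both sides, so sub: (x + 8) - 6 = 11 or 3.
Step 3. [(x + 8) - 6 = 11 or 3] 6 comes off first (add 6) ⇒ sub: x + 8 = 17 or 9.
Step 4. [x + 8 = 17 or 9] 8 comes off first (subtract 8). So sub: x = 9 or 1.

Answer: x ∈ {1, 9}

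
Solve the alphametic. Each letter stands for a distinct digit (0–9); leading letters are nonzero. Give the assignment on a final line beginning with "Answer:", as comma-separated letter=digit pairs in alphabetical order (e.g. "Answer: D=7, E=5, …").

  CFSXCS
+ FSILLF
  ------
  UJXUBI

Step 1. [col 1: S + F ≡ I (mod 10)] no forcing yet in column 1 (carry-in 0); F=6 is free and consistent — try it ⇒ F=6.
Step 2. [col 1: S + F ≡ I (mod 10)] no forcing yet in column 1 (carry-in 0); I=3 is free and consistent — try it, so I=3.
Step 3. [col 1: S + F ≡ I (mod 10)] in column 1 we have S+F≡I with carry-in 0; given F=6, I=3 and digits 3,6 already taken and all letters distinct, that pins S to 7, so S=7.
Step 4. [col 2: C + L ≡ B (mod 10)] several values work for C in column 2 (C + L ≡ B (mod 10), carry-in 1); try C=2 ⇒ C=2.
Step 5. [col 2: C + L ≡ B (mod 10)] column 2 (C + L ≡ B (mod 10), carry-in 1) doesn't pin L yet; pick L=8 and continue. So L=8.
Step 6. [col 2: C + L ≡ B (mod 10)] column 2: given C=2, L=8, carry-in 1, and digits 2,3,6,7,8 already taken and all letters distinct, C+L≡B (mod 10) forces B=1, so B=1.
Step 7. [col 3: X + L ≡ U (mod 10)] several values work for U in column 3 (X + L ≡ U (mod 10), carry-in 1); try U=9 ⇒ U=9.
Step 8. [col 3: X + L ≡ U (mod 10)] column 3 reads X+L+carry(1)=U with L=8, U=9; with digits 1,2,3,6,7,8,9 already taken and all letters distinct, the only value for X is 0 ⇒ X=0.
Step 9. [col 5: F + S ≡ J (mod 10)] from column 5 (F=6, S=7, carry-in 1, digits 0,1,2,3,6,7,8,9 already taken and all letters distinct): J must equal 4. So J=4.

Answer: B=1, C=2, F=6, I=3, J=4, L=8, S=7, U=9, X=0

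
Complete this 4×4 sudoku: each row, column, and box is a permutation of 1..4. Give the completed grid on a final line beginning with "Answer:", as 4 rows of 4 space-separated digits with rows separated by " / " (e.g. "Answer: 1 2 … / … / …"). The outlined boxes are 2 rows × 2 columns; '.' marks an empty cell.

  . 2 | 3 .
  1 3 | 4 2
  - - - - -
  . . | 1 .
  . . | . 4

Step 1. [r3c1∈{2,3,4}] row 3 places 2 nowhere but r3c1 ⇒ r3c1=2.
Step 2. [r1c4∈{1}] nothing but 1 survives at r1c4. So r1c4=1.
Step 3. [r4c2∈{1}] only 1 remains possible at r4c2, so r4c2=1.
Step 4. [r4c1∈{3}] r4c1 is down to just 3 ⇒ r4c1=3.
Step 5. [r4c3∈{2}] only 2 remains possible at r4c3. So r4c3=2.
Step 6. [r3c4∈{3}] r3c4's peers cover all but 3. So r3c4=3.
Step 7. [r1c1∈{4}] r1c1's peers cover all but 4, so r1c1=4.
Step 8. [r3c2∈{4}] only 4 remains possible at r3c2 ⇒ r3c2=4.

Answer: 4 2 3 1 / 1 3 4 2 / 2 4 1 3 / 3 1 2 4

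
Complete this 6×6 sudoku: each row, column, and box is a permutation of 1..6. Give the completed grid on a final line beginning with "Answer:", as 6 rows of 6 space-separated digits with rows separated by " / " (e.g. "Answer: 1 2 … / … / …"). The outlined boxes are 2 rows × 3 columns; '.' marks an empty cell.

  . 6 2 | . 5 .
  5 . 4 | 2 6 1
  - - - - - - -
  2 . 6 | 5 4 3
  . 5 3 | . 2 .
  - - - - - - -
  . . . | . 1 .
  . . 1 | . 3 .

Step 1. [r6c6∈{2,4,5,6}] row 6 places 5 nowhere but r6c6 ⇒ r6c6=5.
Step 2. [r4c1∈{1,4}] 4 has one home in row 4: r4c1 ⇒ r4c1=4.
Step 3. [r5c6∈{2,4,6}] col 6 places 2 nowhere but r5c6. So r5c6=2.
Step 4. [r6c1∈{6}] r6c1 is down to just 6. So r6c1=6.
Step 5. [r6c4∈{4}] r6c4 has the single candidate 4 ⇒ r6c4=4.
Step 6. [r5c1∈{3}] r5c1 has the single candidate 3, so r5c1=3.
Step 7. [r4c6∈{6}] nothing but 6 survives at r4c6. So r4c6=6.
Step 8. [r3c2∈{1}] r3c2's peers cover all but 1. So r3c2=1.
Step 9. [r5c3∈{5}] r5c3 is down to just 5 ⇒ r5c3=5.
Step 10. [r4c4∈{1}] r4c4's peers cover all but 1 ⇒ r4c4=1.
Step 11. [r5c4∈{6}] r5c4 is down to just 6. So r5c4=6.
Step 12. [r5c2∈{4}] r5c2 is down to just 4. So r5c2=4.
Step 13. [r6c2∈{2}] nothing but 2 survives at r6c2 ⇒ r6c2=2.
Step 14. [r1c4∈{3}] r1c4's peers cover all but 3 ⇒ r1c4=3.
Step 15. [r1c6∈{4}] r1c6's peers cover all but 4. So r1c6=4.
Step 16. [r2c2∈{3}] only 3 remains possible at r2c2 ⇒ r2c2=3.
Step 17. [r1c1∈{1}] nothing but 1 survives at r1c1, so r1c1=1.

Answer: 1 6 2 3 5 4 / 5 3 4 2 6 1 / 2 1 6 5 4 3 / 4 5 3 1 2 6 / 3 4 5 6 1 2 / 6 2 1 4 3 5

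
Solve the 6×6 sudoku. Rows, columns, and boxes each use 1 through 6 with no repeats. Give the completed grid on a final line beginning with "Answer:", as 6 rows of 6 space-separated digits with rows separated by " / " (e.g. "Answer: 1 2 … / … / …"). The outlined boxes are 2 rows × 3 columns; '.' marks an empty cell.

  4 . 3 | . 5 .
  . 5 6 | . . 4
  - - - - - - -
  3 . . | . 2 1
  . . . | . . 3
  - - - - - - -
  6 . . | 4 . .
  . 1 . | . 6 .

Step 1. [r1c2∈{2}] r1c2's peers cover all but 2 ⇒ r1c2=2.
Step 2. [r4c3∈{1,2,4,5}] across col 3, 1 lands solely at r4c3 ⇒ r4c3=1.
Step 3. [r6c4∈{2,3,5}] row 6 places 3 nowhere but r6c4 ⇒ r6c4=3.
Step 4. [r6c3∈{2,4,5}] r6c3 is the only open cell in row 6 admitting 4 ⇒ r6c3=4.
Step 5. [r3c3∈{5}] only 5 remains possible at r3c3 ⇒ r3c3=5.
Step 6. [r1c4∈{1,6}] 1 has one home in row 1: r1c4, so r1c4=1.
Step 7. [r3c4∈{6}] only 6 remains possible at r3c4 ⇒ r3c4=6.
Step 8. [r6c1∈{2,5}] r6c1 is the only open cell in col 1 admitting 5. So r6c1=5.
Step 9. [r6c6∈{2}] r6c6 is down to just 2, so r6c6=2.
Step 10. [r4c5∈{4}] nothing but 4 survives at r4c5 ⇒ r4c5=4.
Step 11. [r5c2∈{3}] r5c2 is down to just 3, so r5c2=3.
Step 12. [r4c4∈{5}] r4c4's peers cover all but 5. So r4c4=5.
Step 13. [r4c2∈{6}] only 6 remains possible at r4c2 ⇒ r4c2=6.
Step 14. [r3c2∈{4}] r3c2 has the single candidate 4, so r3c2=4.
Step 15. [r5c5∈{1}] r5c5 is down to just 1 ⇒ r5c5=1.
Step 16. [r1c6∈{6}] only 6 remains possible at r1c6. So r1c6=6.
Step 17. [r2c5∈{3}] r2c5 is down to just 3. So r2c5=3.
Step 18. [r5c6∈{5}] r5c6 is down to just 5 ⇒ r5c6=5.
Step 19. [r4c1∈{2}] only 2 remains possible at r4c1, so r4c1=2.
Step 20. [r2c1∈{1}] r2c1 is down to just 1. So r2c1=1.
Step 21. [r5c3∈{2}] only 2 remains possible at r5c3, so r5c3=2.
Step 22. [r2c4∈{2}] r2c4 is down to just 2, so r2c4=2.

Answer: 4 2 3 1 5 6 / 1 5 6 2 3 4 / 3 4 5 6 2 1 / 2 6 1 5 4 3 / 6 3 2 4 1 5 / 5 1 4 3 6 2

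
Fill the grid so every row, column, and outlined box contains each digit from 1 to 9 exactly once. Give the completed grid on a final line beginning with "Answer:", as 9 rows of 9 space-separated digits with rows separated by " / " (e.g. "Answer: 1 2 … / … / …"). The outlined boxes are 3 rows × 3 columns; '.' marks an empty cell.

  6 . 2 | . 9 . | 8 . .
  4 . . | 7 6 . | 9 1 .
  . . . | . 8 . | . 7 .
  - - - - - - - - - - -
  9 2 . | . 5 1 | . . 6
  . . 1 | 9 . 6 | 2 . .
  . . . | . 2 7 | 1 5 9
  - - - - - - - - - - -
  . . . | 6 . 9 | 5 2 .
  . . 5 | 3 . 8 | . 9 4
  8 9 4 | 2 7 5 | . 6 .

Step 1. [r6c1∈{3}] r6c1 has the single candidate 3 ⇒ r6c1=3.
Step 2. [r1c2∈{1,3,5,7}] row 1 places 7 nowhere but r1c2. So r1c2=7.
Step 3. [r9c7∈{3}] nothing but 3 survives at r9c7. So r9c7=3.
Step 4. [r4c8∈{3,4,8}] 3 has one home in row 4: r4c8. So r4c8=3.
Step 5. [r1c8∈{4}] only 4 remains possible at r1c8, so r1c8=4.
Step 6. [r3c6∈{2,3,4}] col 6 places 4 nowhere but r3c6. So r3c6=4.
Step 7. [r8c7∈{7}] r8c7 is down to just 7, so r8c7=7.
Step 8. [r3c9∈{2,3,5}] row 3 places 2 nowhere but r3c9. So r3c9=2.
Step 9. [r8c5∈{1}] r8c5 has the single candidate 1, so r8c5=1.
Step 10. [r4c3∈{7,8}] row 4 places 7 nowhere but r4c3 ⇒ r4c3=7.
Step 11. [r7c3∈{3}] nothing but 3 survives at r7c3, so r7c3=3.
Step 12. [r7c2∈{1}] nothing but 1 survives at r7c2. So r7c2=1.
Step 13. [r6c3∈{6,8}] in col 3, 6 fits only at r6c3 ⇒ r6c3=6.
Step 14. [r5c1∈{5}] r5c1 is down to just 5, so r5c1=5.
Step 15. [r3c2∈{3,5}] across row 3, 3 lands solely at r3c2, so r3c2=3.
Step 16. [r2c2∈{5,8}] 5 has one home in col 2: r2c2. So r2c2=5.
Step 17. [r1c4∈{1,5}] in row 1, 1 fits only at r1c4 ⇒ r1c4=1.
Step 18. [r1c6∈{3}] nothing but 3 survives at r1c6. So r1c6=3.
Step 19. [r5c8∈{8}] nothing but 8 survives at r5c8 ⇒ r5c8=8.
Step 20. [r5c2∈{4}] r5c2's peers cover all but 4. So r5c2=4.
Step 21. [r6c4∈{4,8}] across row 6, 4 lands solely at r6c4, so r6c4=4.
Step 22. [r5c5∈{3}] nothing but 3 survives at r5c5 ⇒ r5c5=3.
Step 23. [r3c3∈{9}] r3c3 has the single candidate 9. So r3c3=9.
Step 24. [r2c9∈{3}] r2c9 has the single candidate 3. So r2c9=3.
Step 25. [r9c9∈{1}] r9c9 is down to just 1, so r9c9=1.
Step 26. [r6c2∈{8}] r6c2 has the single candidate 8 ⇒ r6c2=8.
Step 27. [r3c1∈{1}] nothing but 1 survives at r3c1 ⇒ r3c1=1.
Step 28. [r2c3∈{8}] nothing but 8 survives at r2c3 ⇒ r2c3=8.
Step 29. [r7c9∈{8}] nothing but 8 survives at r7c9. So r7c9=8.
Step 30. [r3c4∈{5}] r3c4 is down to just 5 ⇒ r3c4=5.
Step 31. [r5c9∈{7}] r5c9 has the single candidate 7, so r5c9=7.
Step 32. [r3c7∈{6}] r3c7 has the single candidate 6, so r3c7=6.
Step 33. [r7c5∈{4}] r7c5 has the single candidate 4. So r7c5=4.
Step 34. [r8c1∈{2}] r8c1 is down to just 2 ⇒ r8c1=2.
Step 35. [r4c4∈{8}] nothing but 8 survives at r4c4, so r4c4=8.
Step 36. [r4c7∈{4}] r4c7 is down to just 4. So r4c7=4.
Step 37. [r2c6∈{2}] r2c6's peers cover all but 2. So r2c6=2.
Step 38. [r8c2∈{6}] r8c2 has the single candidate 6 ⇒ r8c2=6.
Step 39. [r1c9∈{5}] only 5 remains possible at r1c9 ⇒ r1c9=5.
Step 40. [r7c1∈{7}] r7c1's peers cover all but 7, so r7c1=7.

Answer: 6 7 2 1 9 3 8 4 5 / 4 5 8 7 6 2 9 1 3 / 1 3 9 5 8 4 6 7 2 / 9 2 7 8 5 1 4 3 6 / 5 4 1 9 3 6 2 8 7 / 3 8 6 4 2 7 1 5 9 / 7 1 3 6 4 9 5 2 8 / 2 6 5 3 1 8 7 9 4 / 8 9 4 2 7 5 3 6 1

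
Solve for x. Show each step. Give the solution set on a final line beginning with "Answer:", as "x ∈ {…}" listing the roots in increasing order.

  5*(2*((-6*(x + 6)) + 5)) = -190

Step 1. [5*(2*((-6*(x + 6)) + 5)) = -190] LHS = 5·(…); ÷5 both sides, so div: 2*((-6*(x + 6)) + 5) = -38.
Step 2. [2*((-6*(x + 6)) + 5) = -38] LHS = 2·(…); ÷2 both sides ⇒ div: (-6*(x + 6)) + 5 = -19.
Step 3. [(-6*(x + 6)) + 5 = -19] +5 is outermost — subtract 5 both sides, so sub: -6*(x + 6) = -24.
Step 4. [-6*(x + 6) = -24] -6 out front; divide by -6. So div: x + 6 = 4.
Step 5. [x + 6 = 4] subtract 6: x sits inside (… + 6), so sub: x = -2.

Answer: x ∈ {-2}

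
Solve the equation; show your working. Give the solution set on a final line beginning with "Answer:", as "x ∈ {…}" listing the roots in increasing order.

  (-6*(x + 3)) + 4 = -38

Step 1. [(-6*(x + 3)) + 4 = -38] peel the +4: subtract 4 from each side ⇒ sub: -6*(x + 3) = -42.
Step 2. [-6*(x + 3) = -42] leading coefficient -6: divide by -6 ⇒ div: x + 3 = 7.
Step 3. [x + 3 = 7] +3 is outermost — subtract 3 both sides. So sub: x = 4.

Answer: x ∈ {4}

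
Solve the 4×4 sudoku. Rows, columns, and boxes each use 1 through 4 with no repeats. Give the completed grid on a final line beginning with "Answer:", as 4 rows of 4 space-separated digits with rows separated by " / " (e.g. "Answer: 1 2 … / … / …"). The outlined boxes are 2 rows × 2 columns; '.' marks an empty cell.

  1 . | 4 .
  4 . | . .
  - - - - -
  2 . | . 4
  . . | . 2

Step 1. [r2c3∈{1,2,3}] col 3 places 2 nowhere but r2c3, so r2c3=2.
Step 2. [r2c2∈{3}] r2c2 has the single candidate 3. So r2c2=3.
Step 3. [r3c3∈{1,3}] across row 3, 3 lands solely at r3c3 ⇒ r3c3=3.
Step 4. [r3c2∈{1}] nothing but 1 survives at r3c2 ⇒ r3c2=1.
Step 5. [r1c4∈{3}] r1c4 has the single candidate 3, so r1c4=3.
Step 6. [r4c3∈{1}] r4c3 is down to just 1 ⇒ r4c3=1.
Step 7. [r4c1∈{3}] r4c1 is down to just 3 ⇒ r4c1=3.
Step 8. [r2c4∈{1}] r2c4's peers cover all but 1. So r2c4=1.
Step 9. [r4c2∈{4}] r4c2's peers cover all but 4. So r4c2=4.
Step 10. [r1c2∈{2}] only 2 remains possible at r1c2 ⇒ r1c2=2.

Answer: 1 2 4 3 / 4 3 2 1 / 2 1 3 4 / 3 4 1 2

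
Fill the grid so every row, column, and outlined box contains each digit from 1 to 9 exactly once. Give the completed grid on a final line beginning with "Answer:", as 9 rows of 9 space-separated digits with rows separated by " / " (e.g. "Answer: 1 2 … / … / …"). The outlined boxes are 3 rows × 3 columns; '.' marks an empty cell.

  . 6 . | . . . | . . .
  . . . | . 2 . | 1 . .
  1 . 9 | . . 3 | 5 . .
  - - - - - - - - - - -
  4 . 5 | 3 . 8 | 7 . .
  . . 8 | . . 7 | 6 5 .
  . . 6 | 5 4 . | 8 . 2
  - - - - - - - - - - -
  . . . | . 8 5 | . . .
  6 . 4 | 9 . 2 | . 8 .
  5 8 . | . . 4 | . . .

Step 1. [r8c7∈{3}] r8c7 has the single candidate 3, so r8c7=3.
Step 2. [r5c9∈{1,3,4,9}] across row 5, 4 lands solely at r5c9. So r5c9=4.
Step 3. [r6c8∈{1,3,9}] across box 6, 3 lands solely at r6c8 ⇒ r6c8=3.
Step 4. [r2c6∈{6,9}] in col 6, 6 fits only at r2c6, so r2c6=6.
Step 5. [r3c5∈{7}] r3c5 has the single candidate 7. So r3c5=7.
Step 6. [r8c5∈{1}] nothing but 1 survives at r8c5 ⇒ r8c5=1.
Step 7. [r8c2∈{7}] r8c2 is down to just 7 ⇒ r8c2=7.
Step 8. [r4c2∈{1,2,9}] in row 4, 2 fits only at r4c2 ⇒ r4c2=2.
Step 9. [r3c8∈{2,4,6}] row 3 places 2 nowhere but r3c8, so r3c8=2.
Step 10. [r5c5∈{9}] nothing but 9 survives at r5c5 ⇒ r5c5=9.
Step 11. [r1c6∈{1,9}] r1c6 is the only open cell in col 6 admitting 9. So r1c6=9.
Step 12. [r5c1∈{3}] r5c1 is down to just 3, so r5c1=3.
Step 13. [r1c7∈{4}] r1c7's peers cover all but 4. So r1c7=4.
Step 14. [r1c8∈{7}] r1c8 is down to just 7, so r1c8=7.
Step 15. [r2c8∈{9}] only 9 remains possible at r2c8 ⇒ r2c8=9.
Step 16. [r4c8∈{1}] r4c8 is down to just 1. So r4c8=1.
Step 17. [r9c8∈{6}] only 6 remains possible at r9c8 ⇒ r9c8=6.
Step 18. [r5c2∈{1}] only 1 remains possible at r5c2. So r5c2=1.
Step 19. [r2c2∈{3,4,5}] 5 has one home in row 2: r2c2. So r2c2=5.
Step 20. [r7c2∈{3,9}] r7c2 is the only open cell in col 2 admitting 3. So r7c2=3.
Step 21. [r7c1∈{2,9}] 9 has one home in box 7: r7c1. So r7c1=9.
Step 22. [r1c1∈{2,8}] col 1 places 2 nowhere but r1c1. So r1c1=2.
Step 23. [r2c1∈{7,8}] in col 1, 8 fits only at r2c1 ⇒ r2c1=8.
Step 24. [r1c3∈{3}] nothing but 3 survives at r1c3, so r1c3=3.
Step 25. [r1c9∈{8}] nothing but 8 survives at r1c9. So r1c9=8.
Step 26. [r9c4∈{7}] nothing but 7 survives at r9c4. So r9c4=7.
Step 27. [r9c7∈{2,9}] r9c7 is the only open cell in col 7 admitting 9 ⇒ r9c7=9.
Step 28. [r9c3∈{1,2}] across row 9, 2 lands solely at r9c3 ⇒ r9c3=2.
Step 29. [r7c9∈{1,7}] across row 7, 7 lands solely at r7c9 ⇒ r7c9=7.
Step 30. [r2c4∈{4}] r2c4 has the single candidate 4 ⇒ r2c4=4.
Step 31. [r2c9∈{3}] r2c9 has the single candidate 3 ⇒ r2c9=3.
Step 32. [r3c4∈{8}] r3c4's peers cover all but 8 ⇒ r3c4=8.
Step 33. [r8c9∈{5}] r8c9's peers cover all but 5 ⇒ r8c9=5.
Step 34. [r6c1∈{7}] r6c1 has the single candidate 7. So r6c1=7.
Step 35. [r7c3∈{1}] r7c3 is down to just 1, so r7c3=1.
Step 36. [r4c9∈{9}] r4c9 is down to just 9 ⇒ r4c9=9.
Step 37. [r1c5∈{5}] r1c5's peers cover all but 5 ⇒ r1c5=5.
Step 38. [r7c4∈{6}] only 6 remains possible at r7c4 ⇒ r7c4=6.
Step 39. [r4c5∈{6}] r4c5's peers cover all but 6 ⇒ r4c5=6.
Step 40. [r6c6∈{1}] only 1 remains possible at r6c6. So r6c6=1.
Step 41. [r7c8∈{4}] r7c8 has the single candidate 4, so r7c8=4.
Step 42. [r9c5∈{3}] r9c5 has the single candidate 3. So r9c5=3.
Step 43. [r6c2∈{9}] r6c2 is down to just 9, so r6c2=9.
Step 44. [r2c3∈{7}] r2c3 has the single candidate 7, so r2c3=7.
Step 45. [r1c4∈{1}] r1c4 has the single candidate 1. So r1c4=1.
Step 46. [r7c7∈{2}] nothing but 2 survives at r7c7, so r7c7=2.
Step 47. [r3c9∈{6}] r3c9 is down to just 6 ⇒ r3c9=6.
Step 48. [r3c2∈{4}] r3c2 has the single candidate 4. So r3c2=4.
Step 49. [r5c4∈{2}] r5c4 is down to just 2, so r5c4=2.
Step 50. [r9c9∈{1}] r9c9's peers cover all but 1, so r9c9=1.

Answer: 2 6 3 1 5 9 4 7 8 / 8 5 7 4 2 6 1 9 3 / 1 4 9 8 7 3 5 2 6 / 4 2 5 3 6 8 7 1 9 / 3 1 8 2 9 7 6 5 4 / 7 9 6 5 4 1 8 3 2 / 9 3 1 6 8 5 2 4 7 / 6 7 4 9 1 2 3 8 5 / 5 8 2 7 3 4 9 6 1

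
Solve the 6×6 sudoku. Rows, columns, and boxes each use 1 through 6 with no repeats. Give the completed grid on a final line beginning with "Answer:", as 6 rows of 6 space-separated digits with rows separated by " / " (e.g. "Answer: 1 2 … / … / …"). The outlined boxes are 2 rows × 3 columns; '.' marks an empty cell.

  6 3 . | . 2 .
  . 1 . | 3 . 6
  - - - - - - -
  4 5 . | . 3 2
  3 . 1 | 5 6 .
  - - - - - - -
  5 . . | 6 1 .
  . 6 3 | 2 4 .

Step 1. [r2c3∈{2,4,5}] 4 has one home in row 2: r2c3, so r2c3=4.
Step 2. [r1c6∈{1,4,5}] in col 6, 1 fits only at r1c6. So r1c6=1.
Step 3. [r5c2∈{2,4}] r5c2 is the only open cell in row 5 admitting 4, so r5c2=4.
Step 4. [r5c6∈{3}] r5c6 has the single candidate 3. So r5c6=3.
Step 5. [r1c3∈{5}] r1c3 has the single candidate 5, so r1c3=5.
Step 6. [r6c1∈{1}] r6c1's peers cover all but 1. So r6c1=1.
Step 7. [r2c5∈{5}] r2c5 has the single candidate 5 ⇒ r2c5=5.
Step 8. [r3c3∈{6}] only 6 remains possible at r3c3, so r3c3=6.
Step 9. [r1c4∈{4}] only 4 remains possible at r1c4. So r1c4=4.
Step 10. [r2c1∈{2}] r2c1 is down to just 2 ⇒ r2c1=2.
Step 11. [r5c3∈{2}] r5c3 has the single candidate 2. So r5c3=2.
Step 12. [r3c4∈{1}] nothing but 1 survives at r3c4, so r3c4=1.
Step 13. [r4c2∈{2}] r4c2 is down to just 2, so r4c2=2.
Step 14. [r6c6∈{5}] r6c6's peers cover all but 5. So r6c6=5.
Step 15. [r4c6∈{4}] r4c6 is down to just 4, so r4c6=4.

Answer: 6 3 5 4 2 1 / 2 1 4 3 5 6 / 4 5 6 1 3 2 / 3 2 1 5 6 4 / 5 4 2 6 1 3 / 1 6 3 2 4 5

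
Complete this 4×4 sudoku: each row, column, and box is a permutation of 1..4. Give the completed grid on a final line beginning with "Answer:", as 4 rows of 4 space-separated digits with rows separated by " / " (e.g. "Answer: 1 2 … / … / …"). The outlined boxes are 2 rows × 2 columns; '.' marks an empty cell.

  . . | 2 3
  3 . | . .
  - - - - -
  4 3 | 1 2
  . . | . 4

Step 1. [r2c2∈{1,2,4}] in row 2, 2 fits only at r2c2. So r2c2=2.
Step 2. [r4c2∈{1}] r4c2 has the single candidate 1. So r4c2=1.
Step 3. [r1c1∈{1}] r1c1 has the single candidate 1 ⇒ r1c1=1.
Step 4. [r2c4∈{1}] r2c4's peers cover all but 1, so r2c4=1.
Step 5. [r4c3∈{3}] only 3 remains possible at r4c3 ⇒ r4c3=3.
Step 6. [r2c3∈{4}] r2c3 is down to just 4. So r2c3=4.
Step 7. [r1c2∈{4}] r1c2 has the single candidate 4. So r1c2=4.
Step 8. [r4c1∈{2}] r4c1's peers cover all but 2, so r4c1=2.

Answer: 1 4 2 3 / 3 2 4 1 / 4 3 1 2 / 2 1 3 4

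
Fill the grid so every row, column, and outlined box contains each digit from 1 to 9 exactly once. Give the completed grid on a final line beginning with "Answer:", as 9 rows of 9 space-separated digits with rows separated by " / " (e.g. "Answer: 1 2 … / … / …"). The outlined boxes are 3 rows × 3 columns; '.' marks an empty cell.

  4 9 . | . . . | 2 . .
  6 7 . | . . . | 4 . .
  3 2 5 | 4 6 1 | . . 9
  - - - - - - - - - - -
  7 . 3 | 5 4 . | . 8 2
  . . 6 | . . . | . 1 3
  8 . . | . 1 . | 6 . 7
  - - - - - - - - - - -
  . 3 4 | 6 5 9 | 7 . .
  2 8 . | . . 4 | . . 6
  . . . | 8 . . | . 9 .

Step 1. [r7c1∈{1}] only 1 remains possible at r7c1 ⇒ r7c1=1.
Step 2. [r5c1∈{5,9}] col 1 places 9 nowhere but r5c1, so r5c1=9.
Step 3. [r5c7∈{5}] r5c7's peers cover all but 5. So r5c7=5.
Step 4. [r8c8∈{3,5}] in row 8, 5 fits only at r8c8, so r8c8=5.
Step 5. [r2c5∈{2,3,8,9}] col 5 places 9 nowhere but r2c5, so r2c5=9.
Step 6. [r2c8∈{3}] r2c8's peers cover all but 3 ⇒ r2c8=3.
Step 7. [r9c3∈{7}] nothing but 7 survives at r9c3, so r9c3=7.
Step 8. [r2c4∈{2}] nothing but 2 survives at r2c4 ⇒ r2c4=2.
Step 9. [r5c4∈{7}] r5c4 is down to just 7. So r5c4=7.
Step 10. [r1c6∈{3,5,7,8}] col 6 places 7 nowhere but r1c6 ⇒ r1c6=7.
Step 11. [r1c4∈{3}] nothing but 3 survives at r1c4. So r1c4=3.
Step 12. [r1c5∈{8}] only 8 remains possible at r1c5. So r1c5=8.
Step 13. [r5c5∈{2}] only 2 remains possible at r5c5, so r5c5=2.
Step 14. [r9c5∈{3}] r9c5 has the single candidate 3 ⇒ r9c5=3.
Step 15. [r6c2∈{4,5}] in row 6, 5 fits only at r6c2. So r6c2=5.
Step 16. [r9c7∈{1}] r9c7's peers cover all but 1, so r9c7=1.
Step 17. [r1c3∈{1}] only 1 remains possible at r1c3. So r1c3=1.
Step 18. [r2c9∈{1,5,8}] row 2 places 1 nowhere but r2c9, so r2c9=1.
Step 19. [r9c1∈{5}] r9c1 has the single candidate 5, so r9c1=5.
Step 20. [r8c3∈{9}] r8c3 has the single candidate 9, so r8c3=9.
Step 21. [r4c6∈{6}] r4c6 is down to just 6 ⇒ r4c6=6.
Step 22. [r4c2∈{1}] r4c2 has the single candidate 1. So r4c2=1.
Step 23. [r4c7∈{9}] r4c7 has the single candidate 9. So r4c7=9.
Step 24. [r6c8∈{4}] nothing but 4 survives at r6c8 ⇒ r6c8=4.
Step 25. [r5c6∈{8}] r5c6's peers cover all but 8. So r5c6=8.
Step 26. [r9c9∈{4}] nothing but 4 survives at r9c9, so r9c9=4.
Step 27. [r1c9∈{5}] nothing but 5 survives at r1c9, so r1c9=5.
Step 28. [r2c6∈{5}] only 5 remains possible at r2c6, so r2c6=5.
Step 29. [r9c6∈{2}] r9c6 is down to just 2, so r9c6=2.
Step 30. [r8c5∈{7}] only 7 remains possible at r8c5, so r8c5=7.
Step 31. [r2c3∈{8}] r2c3 has the single candidate 8. So r2c3=8.
Step 32. [r3c8∈{7}] r3c8 has the single candidate 7. So r3c8=7.
Step 33. [r7c8∈{2}] r7c8's peers cover all but 2. So r7c8=2.
Step 34. [r6c6∈{3}] r6c6 has the single candidate 3 ⇒ r6c6=3.
Step 35. [r6c3∈{2}] only 2 remains possible at r6c3 ⇒ r6c3=2.
Step 36. [r3c7∈{8}] only 8 remains possible at r3c7, so r3c7=8.
Step 37. [r8c4∈{1}] only 1 remains possible at r8c4. So r8c4=1.
Step 38. [r8c7∈{3}] r8c7 is down to just 3. So r8c7=3.
Step 39. [r7c9∈{8}] r7c9 has the single candidate 8, so r7c9=8.
Step 40. [r9c2∈{6}] only 6 remains possible at r9c2, so r9c2=6.
Step 41. [r5c2∈{4}] r5c2 is down to just 4 ⇒ r5c2=4.
Step 42. [r1c8∈{6}] r1c8's peers cover all but 6 ⇒ r1c8=6.
Step 43. [r6c4∈{9}] only 9 remains possible at r6c4, so r6c4=9.

Answer: 4 9 1 3 8 7 2 6 5 / 6 7 8 2 9 5 4 3 1 / 3 2 5 4 6 1 8 7 9 / 7 1 3 5 4 6 9 8 2 / 9 4 6 7 2 8 5 1 3 / 8 5 2 9 1 3 6 4 7 / 1 3 4 6 5 9 7 2 8 / 2 8 9 1 7 4 3 5 6 / 5 6 7 8 3 2 1 9 4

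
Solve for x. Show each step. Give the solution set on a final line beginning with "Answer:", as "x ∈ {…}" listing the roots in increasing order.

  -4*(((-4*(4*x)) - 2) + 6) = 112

Step 1. [-4*(((-4*(4*x)) - 2) + 6) = 112] leading coefficient -4: divide by -4. So div: ((-4*(4*x)) - 2) + 6 = -28.
Step 2. [((-4*(4*x)) - 2) + 6 = -28] +6 is outermost — subtract 6 both sides ⇒ sub: (-4*(4*x)) - 2 = -34.
Step 3. [(-4*(4*x)) - 2 = -34] the outer -2 inverts by adding 2, so sub: -4*(4*x) = -32.
Step 4. [-4*(4*x) = -32] leading coefficient -4: divide by -4 ⇒ div: 4*x = 8.
Step 5. [4*x = 8] leading coefficient 4: divide by 4 ⇒ div: x = 2.

Answer: x ∈ {2}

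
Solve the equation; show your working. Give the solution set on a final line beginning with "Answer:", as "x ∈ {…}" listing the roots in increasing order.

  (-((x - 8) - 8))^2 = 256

Step 1. [(-((x - 8) - 8))^2 = 256] 256 ≥ 0, LHS is (·)² — take ±√, so sqrt: -((x - 8) - 8) = 16 or -16.
Step 2. [-((x - 8) - 8) = 16 or -16] leading − — multiply by −1. So neg: (x - 8) - 8 = -16 or 16.
Step 3. [(x - 8) - 8 = -16 or 16] 8 comes off first (add 8) ⇒ sub: x - 8 = -8 or 24.
Step 4. [x - 8 = -8 or 24] 8 comes off first (add 8). So sub: x = 0 or 32.

Answer: x ∈ {0, 32}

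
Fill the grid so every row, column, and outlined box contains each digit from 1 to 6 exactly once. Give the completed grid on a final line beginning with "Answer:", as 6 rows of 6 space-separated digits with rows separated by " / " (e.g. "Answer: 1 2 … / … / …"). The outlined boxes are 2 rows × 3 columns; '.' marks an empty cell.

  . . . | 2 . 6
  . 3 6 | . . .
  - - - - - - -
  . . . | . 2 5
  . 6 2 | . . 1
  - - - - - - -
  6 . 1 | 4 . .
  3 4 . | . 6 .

Step 1. [r1c5∈{1,3,4,5}] row 1 places 3 nowhere but r1c5. So r1c5=3.
Step 2. [r2c5∈{1,4,5}] in col 5, 1 fits only at r2c5. So r2c5=1.
Step 3. [r4c1∈{4,5}] across row 4, 5 lands solely at r4c1. So r4c1=5.
Step 4. [r6c3∈{5}] r6c3 is down to just 5 ⇒ r6c3=5.
Step 5. [r1c3∈{4}] nothing but 4 survives at r1c3. So r1c3=4.
Step 6. [r3c2∈{1}] nothing but 1 survives at r3c2. So r3c2=1.
Step 7. [r6c6∈{2}] r6c6's peers cover all but 2, so r6c6=2.
Step 8. [r3c3∈{3}] only 3 remains possible at r3c3 ⇒ r3c3=3.
Step 9. [r4c5∈{4}] r4c5 has the single candidate 4 ⇒ r4c5=4.
Step 10. [r1c1∈{1}] nothing but 1 survives at r1c1. So r1c1=1.
Step 11. [r3c4∈{6}] r3c4's peers cover all but 6. So r3c4=6.
Step 12. [r4c4∈{3}] nothing but 3 survives at r4c4. So r4c4=3.
Step 13. [r5c6∈{3}] r5c6 has the single candidate 3, so r5c6=3.
Step 14. [r2c4∈{5}] nothing but 5 survives at r2c4, so r2c4=5.
Step 15. [r2c1∈{2}] r2c1 has the single candidate 2 ⇒ r2c1=2.
Step 16. [r5c2∈{2}] nothing but 2 survives at r5c2, so r5c2=2.
Step 17. [r3c1∈{4}] r3c1 is down to just 4, so r3c1=4.
Step 18. [r5c5∈{5}] r5c5 is down to just 5, so r5c5=5.
Step 19. [r6c4∈{1}] r6c4's peers cover all but 1, so r6c4=1.
Step 20. [r2c6∈{4}] nothing but 4 survives at r2c6, so r2c6=4.
Step 21. [r1c2∈{5}] r1c2's peers cover all but 5 ⇒ r1c2=5.

Answer: 1 5 4 2 3 6 / 2 3 6 5 1 4 / 4 1 3 6 2 5 / 5 6 2 3 4 1 / 6 2 1 4 5 3 / 3 4 5 1 6 2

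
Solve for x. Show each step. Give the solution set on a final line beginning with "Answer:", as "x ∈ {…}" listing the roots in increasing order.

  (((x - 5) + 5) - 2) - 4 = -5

Step 1. [(((x - 5) + 5) - 2) - 4 = -5] add 4: x sits inside (… - 4) ⇒ sub: ((x - 5) + 5) - 2 = -1.
Step 2. [((x - 5) + 5) - 2 = -1] peel the -2: add 2 from each side, so sub: (x - 5) + 5 = 1.
Step 3. [(x - 5) + 5 = 1] the outer +5 inverts by subtracting 5, so sub: x - 5 = -4.
Step 4. [x - 5 = -4] peel the -5: add 5 from each side ⇒ sub: x = 1.

Answer: x ∈ {1}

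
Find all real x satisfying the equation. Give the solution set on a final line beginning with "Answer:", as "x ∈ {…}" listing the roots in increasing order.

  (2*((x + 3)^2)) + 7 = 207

Step 1. [(2*((x + 3)^2)) + 7 = 207] subtract 7: x sits inside (… + 7). So sub: 2*((x + 3)^2) = 200.
Step 2. [2*((x + 3)^2) = 200] divide by the outer 2, so div: (x + 3)^2 = 100.
Step 3. [(x + 3)^2 = 100] LHS squared, RHS 100 ≥ 0: apply √ (±), so sqrt: x + 3 = 10 or -10.
Step 4. [x + 3 = 10 or -10] 3 comes off first (subtract 3), so sub: x = 7 or -13.

Answer: x ∈ {-13, 7}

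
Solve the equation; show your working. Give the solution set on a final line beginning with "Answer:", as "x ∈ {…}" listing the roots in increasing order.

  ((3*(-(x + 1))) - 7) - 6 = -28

Step 1. [((3*(-(x + 1))) - 7) - 6 = -28] add 6: x sits inside (… - 6), so sub: (3*(-(x + 1))) - 7 = -22.
Step 2. [(3*(-(x + 1))) - 7 = -22] peel the -7: add 7 from each side ⇒ sub: 3*(-(x + 1)) = -15.
Step 3. [3*(-(x + 1)) = -15] LHS = 3·(…); ÷3 both sides, so div: -(x + 1) = -5.
Step 4. [-(x + 1) = -5] LHS negated; negate both sides. So neg: x + 1 = 5.
Step 5. [x + 1 = 5] +1 is outermost — subtract 1 both sides, so sub: x = 4.

Answer: x ∈ {4}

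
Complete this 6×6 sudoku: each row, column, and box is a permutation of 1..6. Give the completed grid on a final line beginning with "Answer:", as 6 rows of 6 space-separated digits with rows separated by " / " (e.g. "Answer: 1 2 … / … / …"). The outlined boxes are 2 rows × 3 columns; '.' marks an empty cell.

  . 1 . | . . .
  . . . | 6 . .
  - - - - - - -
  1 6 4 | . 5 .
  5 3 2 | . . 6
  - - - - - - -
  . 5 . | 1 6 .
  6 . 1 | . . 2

Step 1. [r6c2∈{4}] r6c2's peers cover all but 4 ⇒ r6c2=4.
Step 2. [r6c5∈{3}] r6c5 has the single candidate 3 ⇒ r6c5=3.
Step 3. [r2c6∈{1,3,4,5}] col 6 places 1 nowhere but r2c6. So r2c6=1.
Step 4. [r1c6∈{3,4,5}] across col 6, 5 lands solely at r1c6. So r1c6=5.
Step 5. [r1c4∈{2,3,4}] across box 2, 3 lands solely at r1c4. So r1c4=3.
Step 6. [r5c1∈{2,3}] in row 5, 2 fits only at r5c1. So r5c1=2.
Step 7. [r1c1∈{4}] r1c1 has the single candidate 4, so r1c1=4.
Step 8. [r2c5∈{2,4}] in row 2, 4 fits only at r2c5, so r2c5=4.
Step 9. [r2c3∈{3,5}] r2c3 is the only open cell in row 2 admitting 5. So r2c3=5.
Step 10. [r2c1∈{3}] r2c1 is down to just 3 ⇒ r2c1=3.
Step 11. [r6c4∈{5}] r6c4 has the single candidate 5, so r6c4=5.
Step 12. [r4c5∈{1}] r4c5's peers cover all but 1 ⇒ r4c5=1.
Step 13. [r4c4∈{4}] only 4 remains possible at r4c4. So r4c4=4.
Step 14. [r2c2∈{2}] nothing but 2 survives at r2c2. So r2c2=2.
Step 15. [r3c6∈{3}] r3c6 is down to just 3. So r3c6=3.
Step 16. [r5c3∈{3}] r5c3 has the single candidate 3 ⇒ r5c3=3.
Step 17. [r3c4∈{2}] r3c4 has the single candidate 2 ⇒ r3c4=2.
Step 18. [r1c3∈{6}] only 6 remains possible at r1c3, so r1c3=6.
Step 19. [r1c5∈{2}] r1c5 has the single candidate 2. So r1c5=2.
Step 20. [r5c6∈{4}] r5c6 is down to just 4. So r5c6=4.

Answer: 4 1 6 3 2 5 / 3 2 5 6 4 1 / 1 6 4 2 5 3 / 5 3 2 4 1 6 / 2 5 3 1 6 4 / 6 4 1 5 3 2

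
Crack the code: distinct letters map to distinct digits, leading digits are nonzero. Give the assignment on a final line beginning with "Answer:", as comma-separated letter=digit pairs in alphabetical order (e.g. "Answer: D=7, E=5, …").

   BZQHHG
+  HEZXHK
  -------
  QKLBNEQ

Step 1. [col 1: G + K ≡ Q (mod 10)] column 1 (G + K ≡ Q (mod 10), carry-in 0) doesn't pin Q yet; pick Q=1 and continue. So Q=1.
Step 2. [col 1: G + K ≡ Q (mod 10)] several values work for G in column 1 (G + K ≡ Q (mod 10), carry-in 0); try G=8 ⇒ G=8.
Step 3. [col 1: G + K ≡ Q (mod 10)] column 1: given G=8, Q=1, carry-in 0, and digits 1,8 already taken and all letters distinct, G+K≡Q (mod 10) forces K=3 ⇒ K=3.
Step 4. [col 2: H + H ≡ E (mod 10)] H=7 is one option consistent with column 2 (H + H ≡ E (mod 10), carry-in 1) — take it ⇒ H=7.
Step 5. [col 2: H + H ≡ E (mod 10)] column 2: given H=7, carry-in 1, and digits 1,3,7,8 already taken and all letters distinct, H+H≡E (mod 10) forces E=5, so E=5.
Step 6. [col 3: H + X ≡ N (mod 10)] X=2 is one option consistent with column 3 (H + X ≡ N (mod 10), carry-in 1) — take it. So X=2.
Step 7. [col 3: H + X ≡ N (mod 10)] from column 3 (H=7, X=2, carry-in 1, digits 1,2,3,5,7,8 already taken and all letters distinct): N must equal 0 ⇒ N=0.
Step 8. [col 4: Q + Z ≡ B (mod 10)] column 4: given Q=1, carry-in 1, and digits 0,1,2,3,5,7,8 already taken and all letters distinct, Q+Z≡B (mod 10) forces B=6. So B=6.
Step 9. [col 4: Q + Z ≡ B (mod 10)] in column 4 we have Q+Z≡B with carry-in 1; given Q=1, B=6 and digits 0,1,2,3,5,6,7,8 already taken and all letters distinct, that pins Z to 4 ⇒ Z=4.
Step 10. [col 5: Z + E ≡ L (mod 10)] in column 5 we have Z+E≡L with carry-in 0; given Z=4, E=5 and digits 0,1,2,3,4,5,6,7,8 already taken and all letters distinct, that pins L to 9, so L=9.

Answer: B=6, E=5, G=8, H=7, K=3, L=9, N=0, Q=1, X=2, Z=4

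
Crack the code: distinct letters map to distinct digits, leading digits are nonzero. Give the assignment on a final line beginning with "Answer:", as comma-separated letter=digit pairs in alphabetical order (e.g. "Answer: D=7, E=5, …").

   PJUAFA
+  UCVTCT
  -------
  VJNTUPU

Step 1. [col 1: A + T ≡ U (mod 10)] T=9 is one option consistent with column 1 (A + T ≡ U (mod 10), carry-in 0) — take it. So T=9.
Step 2. [col 1: A + T ≡ U (mod 10)] no forcing yet in column 1 (carry-in 0); A=8 is free and consistent — try it ⇒ A=8.
Step 3. [V] adding two 6-digit numbers gives at most 6+1 digits, and here it does — V is that final carry and must be 1 ⇒ V=1.
Step 4. [col 1: A + T ≡ U (mod 10)] from column 1 (A=8, T=9, carry-in 0, digits 1,8,9 already taken and all letters distinct): U must equal 7 ⇒ U=7.
Step 5. [col 2: F + C ≡ P (mod 10)] several values work for F in column 2 (F + C ≡ P (mod 10), carry-in 1); try F=0 ⇒ F=0.
Step 6. [col 2: F + C ≡ P (mod 10)] P=5 is one option consistent with column 2 (F + C ≡ P (mod 10), carry-in 1) — take it ⇒ P=5.
Step 7. [col 2: F + C ≡ P (mod 10)] column 2: given F=0, P=5, carry-in 1, and digits 0,1,5,7,8,9 already taken and all letters distinct, F+C≡P (mod 10) forces C=4, so C=4.
Step 8. [col 5: J + C ≡ N (mod 10)] column 5 reads J+C+carry(0)=N with C=4; with digits 0,1,4,5,7,8,9 already taken and all letters distinct, the only value for J is 2, so J=2.
Step 9. [col 5: J + C ≡ N (mod 10)] from column 5 (J=2, C=4, carry-in 0, digits 0,1,2,4,5,7,8,9 already taken and all letters distinct): N must equal 6, so N=6.

Answer: A=8, C=4, F=0, J=2, N=6, P=5, T=9, U=7, V=1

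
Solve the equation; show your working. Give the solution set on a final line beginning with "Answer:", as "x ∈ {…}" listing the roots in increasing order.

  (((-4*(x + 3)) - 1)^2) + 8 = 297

Step 1. [(((-4*(x + 3)) - 1)^2) + 8 = 297] peel the +8: subtract 8 from each side ⇒ sub: ((-4*(x + 3)) - 1)^2 = 289.
Step 2. [((-4*(x + 3)) - 1)^2 = 289] LHS squared, RHS 289 ≥ 0: apply √ (±), so sqrt: (-4*(x + 3)) - 1 = 17 or -17.
Step 3. [(-4*(x + 3)) - 1 = 17 or -17] -1 is outermost — add 1 both sides. So sub: -4*(x + 3) = 18 or -16.
Step 4. [-4*(x + 3) = 18 or -16] divide by the outer -4 ⇒ div: x + 3 = -9/2 or 4.
Step 5. [x + 3 = -9/2 or 4] +3 is outermost — subtract 3 both sides, so sub: x = -15/2 or 1.

Answer: x ∈ {-15/2, 1}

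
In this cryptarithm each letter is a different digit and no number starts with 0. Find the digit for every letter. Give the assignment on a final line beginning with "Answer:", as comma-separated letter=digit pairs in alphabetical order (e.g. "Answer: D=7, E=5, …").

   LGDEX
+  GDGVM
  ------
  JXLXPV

Step 1. [col 1: X + M ≡ V (mod 10)] column 1 (X + M ≡ V (mod 10), carry-in 0) doesn't pin M yet; pick M=3 and continue ⇒ M=3.
Step 2. [J] J is the leading digit of a 6-digit sum of two 5-digit numbers; the final carry is exactly 1 ⇒ J=1.
Step 3. [col 1: X + M ≡ V (mod 10)] no forcing yet in column 1 (carry-in 0); V=7 is free and consistent — try it. So V=7.
Step 4. [col 1: X + M ≡ V (mod 10)] column 1: given M=3, V=7, carry-in 0, and digits 1,3,7 already taken and all letters distinct, X+M≡V (mod 10) forces X=4 ⇒ X=4.
Step 5. [col 2: E + V ≡ P (mod 10)] column 2 (E + V ≡ P (mod 10), carry-in 0) doesn't pin E yet; pick E=2 and continue ⇒ E=2.
Step 6. [col 2: E + V ≡ P (mod 10)] column 2 reads E+V+carry(0)=P with E=2, V=7; with digits 1,2,3,4,7 already taken and all letters distinct, the only value for P is 9. So P=9.
Step 7. [col 3: D + G ≡ X (mod 10)] column 3 (D + G ≡ X (mod 10), carry-in 0) doesn't pin G yet; pick G=8 and continue ⇒ G=8.
Step 8. [col 3: D + G ≡ X (mod 10)] from column 3 (G=8, X=4, carry-in 0, digits 1,2,3,4,7,8,9 already taken and all letters distinct): D must equal 6. So D=6.
Step 9. [col 4: G + D ≡ L (mod 10)] column 4: given G=8, D=6, carry-in 1, and digits 1,2,3,4,6,7,8,9 already taken and all letters distinct, G+D≡L (mod 10) forces L=5. So L=5.

Answer: D=6, E=2, G=8, J=1, L=5, M=3, P=9, V=7, X=4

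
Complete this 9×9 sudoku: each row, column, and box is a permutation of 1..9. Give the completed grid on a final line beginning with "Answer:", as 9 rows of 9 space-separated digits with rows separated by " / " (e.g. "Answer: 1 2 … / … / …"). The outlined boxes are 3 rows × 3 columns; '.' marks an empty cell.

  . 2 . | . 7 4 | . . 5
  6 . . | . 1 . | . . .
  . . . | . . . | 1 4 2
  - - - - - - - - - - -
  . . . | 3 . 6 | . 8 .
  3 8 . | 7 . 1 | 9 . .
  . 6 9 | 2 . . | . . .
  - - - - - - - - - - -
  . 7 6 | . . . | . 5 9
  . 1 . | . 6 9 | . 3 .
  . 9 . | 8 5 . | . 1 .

Step 1. [r5c3∈{2,4,5}] 5 has one home in row 5: r5c3, so r5c3=5.
Step 2. [r4c2∈{4}] nothing but 4 survives at r4c2 ⇒ r4c2=4.
Step 3. [r7c5∈{2,3,4}] 2 has one home in col 5: r7c5. So r7c5=2.
Step 4. [r6c8∈{7}] nothing but 7 survives at r6c8. So r6c8=7.
Step 5. [r9c3∈{2,3,4}] 3 has one home in box 7: r9c3 ⇒ r9c3=3.
Step 6. [r8c4∈{4}] r8c4 has the single candidate 4, so r8c4=4.
Step 7. [r3c5∈{3,8,9}] 3 has one home in col 5: r3c5 ⇒ r3c5=3.
Step 8. [r1c7∈{3,6,8}] row 1 places 3 nowhere but r1c7 ⇒ r1c7=3.
Step 9. [r3c2∈{5}] only 5 remains possible at r3c2. So r3c2=5.
Step 10. [r3c6∈{8}] r3c6's peers cover all but 8, so r3c6=8.
Step 11. [r9c7∈{2,4,6,7}] col 7 places 6 nowhere but r9c7 ⇒ r9c7=6.
Step 12. [r8c7∈{2,7,8}] across box 9, 2 lands solely at r8c7. So r8c7=2.
Step 13. [r8c3∈{8}] only 8 remains possible at r8c3, so r8c3=8.
Step 14. [r6c1∈{1}] r6c1 is down to just 1. So r6c1=1.
Step 15. [r1c8∈{6,9}] 6 has one home in box 3: r1c8 ⇒ r1c8=6.
Step 16. [r3c3∈{7}] r3c3 has the single candidate 7 ⇒ r3c3=7.
Step 17. [r1c4∈{9}] only 9 remains possible at r1c4 ⇒ r1c4=9.
Step 18. [r2c9∈{7,8}] across col 9, 8 lands solely at r2c9, so r2c9=8.
Step 19. [r6c6∈{5}] r6c6 is down to just 5 ⇒ r6c6=5.
Step 20. [r6c7∈{4}] nothing but 4 survives at r6c7. So r6c7=4.
Step 21. [r9c1∈{2,4}] 2 has one home in row 9: r9c1. So r9c1=2.
Step 22. [r9c9∈{4,7}] across row 9, 4 lands solely at r9c9. So r9c9=4.
Step 23. [r2c2∈{3}] r2c2 has the single candidate 3. So r2c2=3.
Step 24. [r3c4∈{6}] r3c4 is down to just 6. So r3c4=6.
Step 25. [r6c9∈{3}] nothing but 3 survives at r6c9. So r6c9=3.
Step 26. [r7c6∈{3}] r7c6 is down to just 3 ⇒ r7c6=3.
Step 27. [r6c5∈{8}] r6c5 is down to just 8 ⇒ r6c5=8.
Step 28. [r2c4∈{5}] r2c4 has the single candidate 5, so r2c4=5.
Step 29. [r3c1∈{9}] r3c1 is down to just 9 ⇒ r3c1=9.
Step 30. [r4c1∈{7}] r4c1 is down to just 7, so r4c1=7.
Step 31. [r8c1∈{5}] r8c1 is down to just 5. So r8c1=5.
Step 32. [r2c3∈{4}] r2c3's peers cover all but 4. So r2c3=4.
Step 33. [r1c3∈{1}] only 1 remains possible at r1c3 ⇒ r1c3=1.
Step 34. [r4c5∈{9}] r4c5's peers cover all but 9 ⇒ r4c5=9.
Step 35. [r4c3∈{2}] only 2 remains possible at r4c3, so r4c3=2.
Step 36. [r5c5∈{4}] r5c5 is down to just 4 ⇒ r5c5=4.
Step 37. [r7c4∈{1}] r7c4 is down to just 1 ⇒ r7c4=1.
Step 38. [r5c9∈{6}] r5c9 is down to just 6 ⇒ r5c9=6.
Step 39. [r7c1∈{4}] r7c1 is down to just 4. So r7c1=4.
Step 40. [r9c6∈{7}] r9c6 has the single candidate 7 ⇒ r9c6=7.
Step 41. [r4c7∈{5}] r4c7 is down to just 5, so r4c7=5.
Step 42. [r2c7∈{7}] nothing but 7 survives at r2c7, so r2c7=7.
Step 43. [r1c1∈{8}] nothing but 8 survives at r1c1, so r1c1=8.
Step 44. [r7c7∈{8}] only 8 remains possible at r7c7. So r7c7=8.
Step 45. [r4c9∈{1}] r4c9's peers cover all but 1 ⇒ r4c9=1.
Step 46. [r5c8∈{2}] r5c8 has the single candidate 2. So r5c8=2.
Step 47. [r2c8∈{9}] r2c8's peers cover all but 9. So r2c8=9.
Step 48. [r2c6∈{2}] r2c6 has the single candidate 2. So r2c6=2.
Step 49. [r8c9∈{7}] r8c9's peers cover all but 7 ⇒ r8c9=7.

Answer: 8 2 1 9 7 4 3 6 5 / 6 3 4 5 1 2 7 9 8 / 9 5 7 6 3 8 1 4 2 / 7 4 2 3 9 6 5 8 1 / 3 8 5 7 4 1 9 2 6 / 1 6 9 2 8 5 4 7 3 / 4 7 6 1 2 3 8 5 9 / 5 1 8 4 6 9 2 3 7 / 2 9 3 8 5 7 6 1 4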